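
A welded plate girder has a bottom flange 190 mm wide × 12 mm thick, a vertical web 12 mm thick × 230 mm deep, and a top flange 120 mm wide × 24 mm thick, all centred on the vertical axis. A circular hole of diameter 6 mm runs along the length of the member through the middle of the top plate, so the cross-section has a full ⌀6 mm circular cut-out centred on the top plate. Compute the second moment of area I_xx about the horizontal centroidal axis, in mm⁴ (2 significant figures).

I_xx ≈ 9.1 × 10⁷ mm⁴

Decompose the section into non-overlapping parts with the origin at the bottom-left of its bounding rectangle.
Bottom plate: 190 × 12, A = 2 280 mm², y = 6 mm, Ī = 27 360 mm⁴.
Web plate: 12 × 230, A = 2 760 mm², y = 127 mm, Ī = 12 167 000 mm⁴.
Top plate: 120 × 24, A = 2 880 mm², y = 254 mm, Ī = 138 240 mm⁴.
Hole (subtracted): ⌀6, A = 28.27 mm², y = 254 mm, Ī = 63.62 mm⁴.
Centroid: ȳ = ΣA·y / ΣA = 137.9 mm.
Transfer each piece to the horizontal centroidal axis using Ī + A·d² with d = y − 137.9:
  bottom plate: d = -131.9 mm → contributes +39 714 442 mm⁴
  web plate: d = -10.93 mm → contributes +12 496 972 mm⁴
  top plate: d = 116.1 mm → contributes +38 935 544 mm⁴
  hole: d = 116.1 mm → contributes −380 955 mm⁴
Total I = 90 766 003 mm⁴.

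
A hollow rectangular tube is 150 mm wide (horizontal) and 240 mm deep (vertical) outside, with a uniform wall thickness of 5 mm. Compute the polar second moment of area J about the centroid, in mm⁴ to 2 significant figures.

Decompose the section into non-overlapping parts with the origin at the bottom-left of its bounding rectangle.
Outer rectangle: 150 × 240, A = 36 000 mm², y = 120 mm, Ī = 172 800 000 mm⁴.
Inner void (subtracted): 140 × 230, A = 32 200 mm², y = 120 mm, Ī = 141 948 333 mm⁴.
By symmetry the centroid is at mid-height, ȳ = 120 mm.
All pieces are centred on the centroidal x-axis, so I = ΣĪ (holes subtracted) = 30 851 667 mm⁴.
Repeating about the centroidal y-axis gives I_y = 14 906 667 mm⁴.
Polar second moment: J = I_x + I_y = 45 758 333 mm⁴.

J ≈ 4.6 × 10⁷ mm⁴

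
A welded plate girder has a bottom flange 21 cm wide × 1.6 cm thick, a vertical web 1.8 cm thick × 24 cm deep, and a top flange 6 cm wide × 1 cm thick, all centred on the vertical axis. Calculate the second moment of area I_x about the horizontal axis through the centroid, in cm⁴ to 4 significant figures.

I_x ≈ 7001 cm⁴

Treat the section as a set of non-overlapping primitives; coordinates are from the bounding-box lower-left.
Bottom plate: 21 × 1.6, A = 33.6 cm², y = 0.8 cm, Ī = 7.168 cm⁴.
Web plate: 1.8 × 24, A = 43.2 cm², y = 13.6 cm, Ī = 2073.6 cm⁴.
Top plate: 6 × 1, A = 6 cm², y = 26.1 cm, Ī = 0.5 cm⁴.
Centroid: ȳ = ΣA·y / ΣA = 9.31159 cm.
Transfer each piece to the horizontal axis through the centroid using Ī + A·d² with d = y − 9.31159:
  bottom plate: d = -8.51159 cm → contributes +2441.4 cm⁴
  web plate: d = 4.28841 cm → contributes +2868.07 cm⁴
  top plate: d = 16.7884 cm → contributes +1691.6 cm⁴
Total I = 7001.06 cm⁴.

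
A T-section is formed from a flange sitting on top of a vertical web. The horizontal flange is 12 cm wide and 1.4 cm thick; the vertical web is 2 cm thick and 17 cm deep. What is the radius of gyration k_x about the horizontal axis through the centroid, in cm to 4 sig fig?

Split into non-overlapping primitives; take the origin at the lower-left of the bounding box.
Flange: 12 × 1.4, A = 16.8 cm², y = 17.7 cm, Ī = 2.744 cm⁴.
Web: 2 × 17, A = 34 cm², y = 8.5 cm, Ī = 818.833 cm⁴.
Centroid: ȳ = ΣA·y / ΣA = 11.5425 cm.
Transfer each piece to the horizontal axis through the centroid using Ī + A·d² with d = y − 11.5425:
  flange: d = 6.15748 cm → contributes +639.709 cm⁴
  web: d = -3.04252 cm → contributes +1133.57 cm⁴
Total I = 1773.28 cm⁴.
Radius of gyration: k = √(I/A) = √(1773.28 / 50.8) = 5.90822 cm.

k_x ≈ 5.908 cm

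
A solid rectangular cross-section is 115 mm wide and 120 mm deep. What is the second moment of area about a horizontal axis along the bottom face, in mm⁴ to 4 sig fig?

The section: 115 × 120, A = 13 800 mm², y = 60 mm, Ī = 16 560 000 mm⁴.
Transfer it to a horizontal axis along the bottom face using Ī + A·d² with d = y − 0:
  the section: d = 60 mm → contributes +66 240 000 mm⁴
Total I = 66 240 000 mm⁴.

I_base ≈ 6.624 × 10⁷ mm⁴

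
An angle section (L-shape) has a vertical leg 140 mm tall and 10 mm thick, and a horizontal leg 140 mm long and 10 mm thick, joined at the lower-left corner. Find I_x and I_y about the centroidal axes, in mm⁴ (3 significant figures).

Break the section into simple shapes (no overlaps), measuring from the bottom-left corner of the bounding box.
Vertical leg: 10 × 140, A = 1 400 mm², y = 70 mm, Ī = 2 286 667 mm⁴.
Horizontal leg (remainder): 130 × 10, A = 1 300 mm², y = 5 mm, Ī = 10 833 mm⁴.
Centroid: ȳ = ΣA·y / ΣA = 38.704 mm.
Transfer each piece to the centroidal x-axis using Ī + A·d² with d = y − 38.704:
  vertical leg: d = 31.296 mm → contributes +3 657 908 mm⁴
  horizontal leg (remainder): d = -33.704 mm → contributes +1 487 555 mm⁴
Total I = 5 145 463 mm⁴.
For the y-axis: x̄ = 38.704 mm.
Repeating about the centroidal y-axis gives I_y = 5 145 463 mm⁴.

I_x ≈ 5.15 × 10⁶ mm⁴, I_y ≈ 5.15 × 10⁶ mm⁴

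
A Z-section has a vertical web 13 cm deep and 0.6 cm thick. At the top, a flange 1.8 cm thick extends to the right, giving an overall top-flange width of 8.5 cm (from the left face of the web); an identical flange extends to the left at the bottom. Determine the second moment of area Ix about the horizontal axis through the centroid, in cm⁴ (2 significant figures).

Break the section into simple shapes (no overlaps), measuring from the bottom-left corner of the bounding box.
Web: 0.6 × 13, A = 7.8 cm², y = 6.5 cm, Ī = 109.9 cm⁴.
Top flange (beyond web): 7.9 × 1.8, A = 14.22 cm², y = 12.1 cm, Ī = 3.839 cm⁴.
Bottom flange (beyond web): 7.9 × 1.8, A = 14.22 cm², y = 0.9 cm, Ī = 3.839 cm⁴.
Centroid: ȳ = ΣA·y / ΣA = 6.5 cm.
Transfer each piece to the horizontal axis through the centroid using Ī + A·d² with d = y − 6.5:
  web: d = 0 cm → contributes +109.9 cm⁴
  top flange (beyond web): d = 5.6 cm → contributes +449.8 cm⁴
  bottom flange (beyond web): d = -5.6 cm → contributes +449.8 cm⁴
Total I = 1 009 cm⁴.

Ix ≈ 1000 cm⁴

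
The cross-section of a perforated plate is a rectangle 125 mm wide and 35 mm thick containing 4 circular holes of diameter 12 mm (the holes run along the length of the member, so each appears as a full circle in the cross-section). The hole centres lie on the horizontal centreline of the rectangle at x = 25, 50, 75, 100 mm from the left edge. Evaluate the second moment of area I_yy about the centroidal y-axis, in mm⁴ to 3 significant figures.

Split into non-overlapping primitives; take the origin at the lower-left of the bounding box.
Plate: 125 × 35, A = 4 375 mm², x = 62.5 mm, Ī = 5 696 615 mm⁴.
Hole 1 (subtracted): ⌀12, A = 113.1 mm², x = 25 mm, Ī = 1017.9 mm⁴.
Hole 2 (subtracted): ⌀12, A = 113.1 mm², x = 50 mm, Ī = 1017.9 mm⁴.
Hole 3 (subtracted): ⌀12, A = 113.1 mm², x = 75 mm, Ī = 1017.9 mm⁴.
Hole 4 (subtracted): ⌀12, A = 113.1 mm², x = 100 mm, Ī = 1017.9 mm⁴.
By symmetry the centroid is at mid-width, x̄ = 62.5 mm.
Transfer each piece to the centroidal y-axis using Ī + A·d² with d = x − 62.5:
  plate: d = 0 mm → contributes +5 696 615 mm⁴
  hole 1: d = -37.5 mm → contributes −160 061 mm⁴
  hole 2: d = -12.5 mm → contributes −18 689 mm⁴
  hole 3: d = 12.5 mm → contributes −18 689 mm⁴
  hole 4: d = 37.5 mm → contributes −160 061 mm⁴
Total I = 5 339 114 mm⁴.

I_yy ≈ 5.34 × 10⁶ mm⁴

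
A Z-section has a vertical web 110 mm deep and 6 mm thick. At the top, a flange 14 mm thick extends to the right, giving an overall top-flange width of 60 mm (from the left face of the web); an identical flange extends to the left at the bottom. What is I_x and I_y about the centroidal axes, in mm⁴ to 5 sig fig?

I_x ≈ 4.1738 × 10⁶ mm⁴, I_y ≈ 1.7302 × 10⁶ mm⁴

Decompose the section into non-overlapping parts with the origin at the bottom-left of its bounding rectangle.
Web: 6 × 110, A = 660 mm², y = 55 mm, Ī = 665 500 mm⁴.
Top flange (beyond web): 54 × 14, A = 756 mm², y = 103 mm, Ī = 12 348 mm⁴.
Bottom flange (beyond web): 54 × 14, A = 756 mm², y = 7 mm, Ī = 12 348 mm⁴.
Centroid: ȳ = ΣA·y / ΣA = 55 mm.
Transfer each piece to the centroidal x-axis using Ī + A·d² with d = y − 55:
  web: d = 0 mm → contributes +665 500 mm⁴
  top flange (beyond web): d = 48 mm → contributes +1 754 172 mm⁴
  bottom flange (beyond web): d = -48 mm → contributes +1 754 172 mm⁴
Total I = 4 173 844 mm⁴.
For the y-axis: x̄ = 57 mm.
Repeating about the centroidal y-axis gives I_y = 1 730 196 mm⁴.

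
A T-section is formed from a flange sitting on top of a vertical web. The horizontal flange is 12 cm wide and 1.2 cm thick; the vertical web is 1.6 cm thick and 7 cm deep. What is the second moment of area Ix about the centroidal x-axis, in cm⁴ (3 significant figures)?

Ix ≈ 153 cm⁴

Split into non-overlapping primitives; take the origin at the lower-left of the bounding box.
Flange: 12 × 1.2, A = 14.4 cm², y = 7.6 cm, Ī = 1.728 cm⁴.
Web: 1.6 × 7, A = 11.2 cm², y = 3.5 cm, Ī = 45.733 cm⁴.
Centroid: ȳ = ΣA·y / ΣA = 5.8063 cm.
Transfer each piece to the centroidal x-axis using Ī + A·d² with d = y − 5.8063:
  flange: d = 1.7938 cm → contributes +48.061 cm⁴
  web: d = -2.3063 cm → contributes +105.3 cm⁴
Total I = 153.36 cm⁴.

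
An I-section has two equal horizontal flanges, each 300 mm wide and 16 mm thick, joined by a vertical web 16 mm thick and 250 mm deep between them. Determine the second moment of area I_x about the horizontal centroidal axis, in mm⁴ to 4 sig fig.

I_x ≈ 1.909 × 10⁸ mm⁴

Break the section into simple shapes (no overlaps), measuring from the bottom-left corner of the bounding box.
Bottom flange: 300 × 16, A = 4 800 mm², y = 8 mm, Ī = 102 400 mm⁴.
Web: 16 × 250, A = 4 000 mm², y = 141 mm, Ī = 20 833 333 mm⁴.
Top flange: 300 × 16, A = 4 800 mm², y = 274 mm, Ī = 102 400 mm⁴.
By symmetry the centroid is at mid-height, ȳ = 141 mm.
Transfer each piece to the horizontal centroidal axis using Ī + A·d² with d = y − 141:
  bottom flange: d = -133 mm → contributes +85 009 600 mm⁴
  web: d = 0 mm → contributes +20 833 333 mm⁴
  top flange: d = 133 mm → contributes +85 009 600 mm⁴
Total I = 190 852 533 mm⁴.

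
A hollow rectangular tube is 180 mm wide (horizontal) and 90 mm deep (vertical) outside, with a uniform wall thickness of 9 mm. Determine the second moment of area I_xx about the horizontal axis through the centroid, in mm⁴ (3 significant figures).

Treat the section as a set of non-overlapping primitives; coordinates are from the bounding-box lower-left.
Outer rectangle: 180 × 90, A = 16 200 mm², y = 45 mm, Ī = 10 935 000 mm⁴.
Inner void (subtracted): 162 × 72, A = 11 664 mm², y = 45 mm, Ī = 5 038 848 mm⁴.
By symmetry the centroid is at mid-height, ȳ = 45 mm.
All pieces are centred on the horizontal axis through the centroid, so I = ΣĪ (holes subtracted) = 5 896 152 mm⁴.

I_xx ≈ 5.90 × 10⁶ mm⁴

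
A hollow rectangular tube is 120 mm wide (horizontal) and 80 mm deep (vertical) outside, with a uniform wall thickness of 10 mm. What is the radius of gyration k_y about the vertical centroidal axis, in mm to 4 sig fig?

k_y ≈ 42.56 mm

Break the section into simple shapes (no overlaps), measuring from the bottom-left corner of the bounding box.
Outer rectangle: 120 × 80, A = 9 600 mm², x = 60 mm, Ī = 11 520 000 mm⁴.
Inner void (subtracted): 100 × 60, A = 6 000 mm², x = 60 mm, Ī = 5 000 000 mm⁴.
By symmetry the centroid is at mid-width, x̄ = 60 mm.
All pieces are centred on the vertical centroidal axis, so I = ΣĪ (holes subtracted) = 6 520 000 mm⁴.
Radius of gyration: k = √(I/A) = √(6 520 000 / 3 600) = 42.5572 mm.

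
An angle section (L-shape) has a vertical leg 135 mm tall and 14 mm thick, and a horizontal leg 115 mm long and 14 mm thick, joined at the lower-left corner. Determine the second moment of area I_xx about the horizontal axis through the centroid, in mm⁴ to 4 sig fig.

Split into non-overlapping primitives; take the origin at the lower-left of the bounding box.
Vertical leg: 14 × 135, A = 1 890 mm², y = 67.5 mm, Ī = 2 870 438 mm⁴.
Horizontal leg (remainder): 101 × 14, A = 1 414 mm², y = 7 mm, Ī = 23095.3 mm⁴.
Centroid: ȳ = ΣA·y / ΣA = 41.6081 mm.
Transfer each piece to the horizontal axis through the centroid using Ī + A·d² with d = y − 41.6081:
  vertical leg: d = 25.8919 mm → contributes +4 137 480 mm⁴
  horizontal leg (remainder): d = -34.6081 mm → contributes +1 716 667 mm⁴
Total I = 5 854 148 mm⁴.

I_xx ≈ 5.854 × 10⁶ mm⁴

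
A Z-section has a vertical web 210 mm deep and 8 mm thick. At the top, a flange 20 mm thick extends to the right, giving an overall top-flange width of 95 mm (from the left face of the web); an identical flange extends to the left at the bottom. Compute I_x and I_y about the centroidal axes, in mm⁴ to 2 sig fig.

I_x ≈ 3.8 × 10⁷ mm⁴, I_y ≈ 1.0 × 10⁷ mm⁴

Treat the section as a set of non-overlapping primitives; coordinates are from the bounding-box lower-left.
Web: 8 × 210, A = 1 680 mm², y = 105 mm, Ī = 6 174 000 mm⁴.
Top flange (beyond web): 87 × 20, A = 1 740 mm², y = 200 mm, Ī = 58 000 mm⁴.
Bottom flange (beyond web): 87 × 20, A = 1 740 mm², y = 10 mm, Ī = 58 000 mm⁴.
Centroid: ȳ = ΣA·y / ΣA = 105 mm.
Transfer each piece to the centroidal x-axis using Ī + A·d² with d = y − 105:
  web: d = 0 mm → contributes +6 174 000 mm⁴
  top flange (beyond web): d = 95 mm → contributes +15 761 500 mm⁴
  bottom flange (beyond web): d = -95 mm → contributes +15 761 500 mm⁴
Total I = 37 697 000 mm⁴.
For the y-axis: x̄ = 91 mm.
Repeating about the centroidal y-axis gives I_y = 10 055 720 mm⁴.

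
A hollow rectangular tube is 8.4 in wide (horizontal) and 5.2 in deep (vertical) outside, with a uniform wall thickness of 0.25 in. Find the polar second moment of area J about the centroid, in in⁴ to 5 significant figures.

J ≈ 93.807 in⁴

Decompose the section into non-overlapping parts with the origin at the bottom-left of its bounding rectangle.
Outer rectangle: 8.4 × 5.2, A = 43.68 in², y = 2.6 in, Ī = 98.4256 in⁴.
Inner void (subtracted): 7.9 × 4.7, A = 37.13 in², y = 2.6 in, Ī = 68.35014 in⁴.
By symmetry the centroid is at mid-height, ȳ = 2.6 in.
All pieces are centred on the centroidal x-axis, so I = ΣĪ (holes subtracted) = 30.07546 in⁴.
Repeating about the centroidal y-axis gives I_y = 63.73146 in⁴.
Polar second moment: J = I_x + I_y = 93.80692 in⁴.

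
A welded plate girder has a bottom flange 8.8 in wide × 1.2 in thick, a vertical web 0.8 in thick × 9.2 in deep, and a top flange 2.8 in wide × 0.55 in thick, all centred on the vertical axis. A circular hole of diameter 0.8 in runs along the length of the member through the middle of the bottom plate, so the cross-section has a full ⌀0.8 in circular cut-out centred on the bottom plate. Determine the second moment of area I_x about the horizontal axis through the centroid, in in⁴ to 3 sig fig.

I_x ≈ 256 in⁴

Split into non-overlapping primitives; take the origin at the lower-left of the bounding box.
Bottom plate: 8.8 × 1.2, A = 10.56 in², y = 0.6 in, Ī = 1.2672 in⁴.
Web plate: 0.8 × 9.2, A = 7.36 in², y = 5.8 in, Ī = 51.913 in⁴.
Top plate: 2.8 × 0.55, A = 1.54 in², y = 10.675 in, Ī = 0.038821 in⁴.
Hole (subtracted): ⌀0.8, A = 0.50265 in², y = 0.6 in, Ī = 0.020106 in⁴.
Centroid: ȳ = ΣA·y / ΣA = 3.4373 in.
Transfer each piece to the horizontal axis through the centroid using Ī + A·d² with d = y − 3.4373:
  bottom plate: d = -2.8373 in → contributes +86.278 in⁴
  web plate: d = 2.3627 in → contributes +92.999 in⁴
  top plate: d = 7.2377 in → contributes +80.711 in⁴
  hole: d = -2.8373 in → contributes −4.0666 in⁴
Total I = 255.92 in⁴.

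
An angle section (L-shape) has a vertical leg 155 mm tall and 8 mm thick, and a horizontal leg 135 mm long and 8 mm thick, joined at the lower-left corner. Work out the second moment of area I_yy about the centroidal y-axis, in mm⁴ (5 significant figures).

Break the section into simple shapes (no overlaps), measuring from the bottom-left corner of the bounding box.
Vertical leg: 8 × 155, A = 1 240 mm², x = 4 mm, Ī = 6613.333 mm⁴.
Horizontal leg (remainder): 127 × 8, A = 1 016 mm², x = 71.5 mm, Ī = 1 365 589 mm⁴.
Centroid: x̄ = ΣA·x / ΣA = 34.39894 mm.
Transfer each piece to the centroidal y-axis using Ī + A·d² with d = x − 34.39894:
  vertical leg: d = -30.39894 mm → contributes +1 152 492 mm⁴
  horizontal leg (remainder): d = 37.10106 mm → contributes +2 764 101 mm⁴
Total I = 3 916 593 mm⁴.

I_yy ≈ 3.9166 × 10⁶ mm⁴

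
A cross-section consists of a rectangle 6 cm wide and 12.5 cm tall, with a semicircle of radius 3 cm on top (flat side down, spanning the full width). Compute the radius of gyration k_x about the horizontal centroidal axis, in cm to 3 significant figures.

Split into non-overlapping primitives; take the origin at the lower-left of the bounding box.
Rectangular body: 6 × 12.5, A = 75 cm², y = 6.25 cm, Ī = 976.56 cm⁴.
Semicircular cap: semicircle r = 3, A = 14.137 cm², y = 13.773 cm, Ī = 8.8903 cm⁴.
Centroid: ȳ = ΣA·y / ΣA = 7.4432 cm.
Transfer each piece to the horizontal centroidal axis using Ī + A·d² with d = y − 7.4432:
  rectangular body: d = -1.1932 cm → contributes +1083.3 cm⁴
  semicircular cap: d = 6.3301 cm → contributes +575.36 cm⁴
Total I = 1658.7 cm⁴.
Radius of gyration: k = √(I/A) = √(1658.7 / 89.137) = 4.3137 cm.

k_x ≈ 4.31 cm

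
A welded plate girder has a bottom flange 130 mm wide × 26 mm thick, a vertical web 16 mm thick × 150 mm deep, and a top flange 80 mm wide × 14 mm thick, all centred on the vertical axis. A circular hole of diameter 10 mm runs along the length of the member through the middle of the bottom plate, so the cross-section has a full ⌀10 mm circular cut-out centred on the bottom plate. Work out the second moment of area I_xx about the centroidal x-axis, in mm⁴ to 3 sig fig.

Break the section into simple shapes (no overlaps), measuring from the bottom-left corner of the bounding box.
Bottom plate: 130 × 26, A = 3 380 mm², y = 13 mm, Ī = 190 407 mm⁴.
Web plate: 16 × 150, A = 2 400 mm², y = 101 mm, Ī = 4 500 000 mm⁴.
Top plate: 80 × 14, A = 1 120 mm², y = 183 mm, Ī = 18 293 mm⁴.
Hole (subtracted): ⌀10, A = 78.54 mm², y = 13 mm, Ī = 490.87 mm⁴.
Centroid: ȳ = ΣA·y / ΣA = 71.873 mm.
Transfer each piece to the centroidal x-axis using Ī + A·d² with d = y − 71.873:
  bottom plate: d = -58.873 mm → contributes +11 905 599 mm⁴
  web plate: d = 29.127 mm → contributes +6 536 114 mm⁴
  top plate: d = 111.13 mm → contributes +13 849 402 mm⁴
  hole: d = -58.873 mm → contributes −272 712 mm⁴
Total I = 32 018 402 mm⁴.

I_xx ≈ 3.20 × 10⁷ mm⁴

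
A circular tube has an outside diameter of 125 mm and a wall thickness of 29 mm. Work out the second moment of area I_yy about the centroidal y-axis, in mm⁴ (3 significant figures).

Split into non-overlapping primitives; take the origin at the lower-left of the bounding box.
Outer circle: ⌀125, A = 12 272 mm², x = 62.5 mm, Ī = 11 984 225 mm⁴.
Bore (subtracted): ⌀67, A = 3525.7 mm², x = 62.5 mm, Ī = 989 166 mm⁴.
By symmetry the centroid is at mid-width, x̄ = 62.5 mm.
All pieces are centred on the centroidal y-axis, so I = ΣĪ (holes subtracted) = 10 995 059 mm⁴.

I_yy ≈ 1.10 × 10⁷ mm⁴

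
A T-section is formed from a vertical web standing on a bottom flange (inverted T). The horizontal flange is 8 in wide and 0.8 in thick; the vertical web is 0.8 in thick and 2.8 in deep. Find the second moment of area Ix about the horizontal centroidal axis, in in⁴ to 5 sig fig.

Decompose the section into non-overlapping parts with the origin at the bottom-left of its bounding rectangle.
Flange: 8 × 0.8, A = 6.4 in², y = 0.4 in, Ī = 0.3413333 in⁴.
Web: 0.8 × 2.8, A = 2.24 in², y = 2.2 in, Ī = 1.463467 in⁴.
Centroid: ȳ = ΣA·y / ΣA = 0.8666667 in.
Transfer each piece to the horizontal centroidal axis using Ī + A·d² with d = y − 0.8666667:
  flange: d = -0.4666667 in → contributes +1.735111 in⁴
  web: d = 1.333333 in → contributes +5.445689 in⁴
Total I = 7.1808 in⁴.

Ix ≈ 7.1808 in⁴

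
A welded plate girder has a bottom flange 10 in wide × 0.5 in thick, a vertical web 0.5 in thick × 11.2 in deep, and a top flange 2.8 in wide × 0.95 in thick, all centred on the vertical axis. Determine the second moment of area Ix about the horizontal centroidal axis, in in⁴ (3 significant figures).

Decompose the section into non-overlapping parts with the origin at the bottom-left of its bounding rectangle.
Bottom plate: 10 × 0.5, A = 5 in², y = 0.25 in, Ī = 0.10417 in⁴.
Web plate: 0.5 × 11.2, A = 5.6 in², y = 6.1 in, Ī = 58.539 in⁴.
Top plate: 2.8 × 0.95, A = 2.66 in², y = 12.175 in, Ī = 0.20005 in⁴.
Centroid: ȳ = ΣA·y / ΣA = 5.1128 in.
Transfer each piece to the horizontal centroidal axis using Ī + A·d² with d = y − 5.1128:
  bottom plate: d = -4.8628 in → contributes +118.34 in⁴
  web plate: d = 0.98722 in → contributes +63.996 in⁴
  top plate: d = 7.0622 in → contributes +132.87 in⁴
Total I = 315.2 in⁴.

Ix ≈ 315 in⁴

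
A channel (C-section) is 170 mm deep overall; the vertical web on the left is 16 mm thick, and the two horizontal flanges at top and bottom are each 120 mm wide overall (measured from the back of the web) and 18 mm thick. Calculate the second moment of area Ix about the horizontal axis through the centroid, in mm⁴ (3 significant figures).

Ix ≈ 2.83 × 10⁷ mm⁴

Split into non-overlapping primitives; take the origin at the lower-left of the bounding box.
Web: 16 × 170, A = 2 720 mm², y = 85 mm, Ī = 6 550 667 mm⁴.
Top flange (beyond web): 104 × 18, A = 1 872 mm², y = 161 mm, Ī = 50 544 mm⁴.
Bottom flange (beyond web): 104 × 18, A = 1 872 mm², y = 9 mm, Ī = 50 544 mm⁴.
By symmetry the centroid is at mid-height, ȳ = 85 mm.
Transfer each piece to the horizontal axis through the centroid using Ī + A·d² with d = y − 85:
  web: d = 0 mm → contributes +6 550 667 mm⁴
  top flange (beyond web): d = 76 mm → contributes +10 863 216 mm⁴
  bottom flange (beyond web): d = -76 mm → contributes +10 863 216 mm⁴
Total I = 28 277 099 mm⁴.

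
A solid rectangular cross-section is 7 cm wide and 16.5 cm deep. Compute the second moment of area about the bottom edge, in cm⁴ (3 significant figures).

The section: 7 × 16.5, A = 115.5 cm², y = 8.25 cm, Ī = 2620.4 cm⁴.
Transfer it to a horizontal axis along the bottom face using Ī + A·d² with d = y − 0:
  the section: d = 8.25 cm → contributes +10 482 cm⁴
Total I = 10 482 cm⁴.

I_base ≈ 1.05 × 10⁴ cm⁴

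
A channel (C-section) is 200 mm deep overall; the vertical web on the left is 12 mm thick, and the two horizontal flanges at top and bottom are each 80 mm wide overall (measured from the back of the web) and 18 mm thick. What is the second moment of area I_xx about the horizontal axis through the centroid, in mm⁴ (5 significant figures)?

Treat the section as a set of non-overlapping primitives; coordinates are from the bounding-box lower-left.
Web: 12 × 200, A = 2 400 mm², y = 100 mm, Ī = 8 000 000 mm⁴.
Top flange (beyond web): 68 × 18, A = 1 224 mm², y = 191 mm, Ī = 33 048 mm⁴.
Bottom flange (beyond web): 68 × 18, A = 1 224 mm², y = 9 mm, Ī = 33 048 mm⁴.
By symmetry the centroid is at mid-height, ȳ = 100 mm.
Transfer each piece to the horizontal axis through the centroid using Ī + A·d² with d = y − 100:
  web: d = 0 mm → contributes +8 000 000 mm⁴
  top flange (beyond web): d = 91 mm → contributes +10 168 992 mm⁴
  bottom flange (beyond web): d = -91 mm → contributes +10 168 992 mm⁴
Total I = 28 337 984 mm⁴.

I_xx ≈ 2.8338 × 10⁷ mm⁴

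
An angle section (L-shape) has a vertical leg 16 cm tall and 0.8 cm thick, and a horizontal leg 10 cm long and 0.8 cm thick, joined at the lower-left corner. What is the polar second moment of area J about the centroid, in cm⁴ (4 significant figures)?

Decompose the section into non-overlapping parts with the origin at the bottom-left of its bounding rectangle.
Vertical leg: 0.8 × 16, A = 12.8 cm², y = 8 cm, Ī = 273.067 cm⁴.
Horizontal leg (remainder): 9.2 × 0.8, A = 7.36 cm², y = 0.4 cm, Ī = 0.392533 cm⁴.
Centroid: ȳ = ΣA·y / ΣA = 5.2254 cm.
Transfer each piece to the centroidal x-axis using Ī + A·d² with d = y − 5.2254:
  vertical leg: d = 2.7746 cm → contributes +371.606 cm⁴
  horizontal leg (remainder): d = -4.8254 cm → contributes +171.766 cm⁴
Total I = 543.373 cm⁴.
For the y-axis: x̄ = 2.2254 cm.
Repeating about the centroidal y-axis gives I_y = 169.421 cm⁴.
Polar second moment: J = I_x + I_y = 712.793 cm⁴.

J ≈ 712.8 cm⁴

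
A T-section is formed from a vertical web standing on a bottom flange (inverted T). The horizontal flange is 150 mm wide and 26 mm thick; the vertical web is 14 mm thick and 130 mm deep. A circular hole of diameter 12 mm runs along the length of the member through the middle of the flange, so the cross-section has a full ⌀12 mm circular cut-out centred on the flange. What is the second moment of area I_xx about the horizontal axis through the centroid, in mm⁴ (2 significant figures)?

I_xx ≈ 1.0 × 10⁷ mm⁴

Treat the section as a set of non-overlapping primitives; coordinates are from the bounding-box lower-left.
Flange: 150 × 26, A = 3 900 mm², y = 13 mm, Ī = 219 700 mm⁴.
Web: 14 × 130, A = 1 820 mm², y = 91 mm, Ī = 2 563 167 mm⁴.
Hole (subtracted): ⌀12, A = 113.1 mm², y = 13 mm, Ī = 1 018 mm⁴.
Centroid: ȳ = ΣA·y / ΣA = 38.32 mm.
Transfer each piece to the horizontal axis through the centroid using Ī + A·d² with d = y − 38.32:
  flange: d = -25.32 mm → contributes +2 719 761 mm⁴
  web: d = 52.68 mm → contributes +7 614 230 mm⁴
  hole: d = -25.32 mm → contributes −73 518 mm⁴
Total I = 10 260 473 mm⁴.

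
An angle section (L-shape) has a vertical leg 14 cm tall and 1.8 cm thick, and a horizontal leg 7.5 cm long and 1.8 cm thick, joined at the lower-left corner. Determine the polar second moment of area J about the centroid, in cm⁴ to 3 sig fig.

Break the section into simple shapes (no overlaps), measuring from the bottom-left corner of the bounding box.
Vertical leg: 1.8 × 14, A = 25.2 cm², y = 7 cm, Ī = 411.6 cm⁴.
Horizontal leg (remainder): 5.7 × 1.8, A = 10.26 cm², y = 0.9 cm, Ī = 2.7702 cm⁴.
Centroid: ȳ = ΣA·y / ΣA = 5.235 cm.
Transfer each piece to the centroidal x-axis using Ī + A·d² with d = y − 5.235:
  vertical leg: d = 1.765 cm → contributes +490.1 cm⁴
  horizontal leg (remainder): d = -4.335 cm → contributes +195.58 cm⁴
Total I = 685.68 cm⁴.
For the y-axis: x̄ = 1.985 cm.
Repeating about the centroidal y-axis gives I_y = 137.12 cm⁴.
Polar second moment: J = I_x + I_y = 822.8 cm⁴.

J ≈ 823 cm⁴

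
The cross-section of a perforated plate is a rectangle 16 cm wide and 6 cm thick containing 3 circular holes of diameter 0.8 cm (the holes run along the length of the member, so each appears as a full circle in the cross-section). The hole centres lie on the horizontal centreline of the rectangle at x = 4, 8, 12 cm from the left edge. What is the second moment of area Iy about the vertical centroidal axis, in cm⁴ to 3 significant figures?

Iy ≈ 2030 cm⁴

Split into non-overlapping primitives; take the origin at the lower-left of the bounding box.
Plate: 16 × 6, A = 96 cm², x = 8 cm, Ī = 2 048 cm⁴.
Hole 1 (subtracted): ⌀0.8, A = 0.50265 cm², x = 4 cm, Ī = 0.020106 cm⁴.
Hole 2 (subtracted): ⌀0.8, A = 0.50265 cm², x = 8 cm, Ī = 0.020106 cm⁴.
Hole 3 (subtracted): ⌀0.8, A = 0.50265 cm², x = 12 cm, Ī = 0.020106 cm⁴.
By symmetry the centroid is at mid-width, x̄ = 8 cm.
Transfer each piece to the vertical centroidal axis using Ī + A·d² with d = x − 8:
  plate: d = 0 cm → contributes +2 048 cm⁴
  hole 1: d = -4 cm → contributes −8.0626 cm⁴
  hole 2: d = 0 cm → contributes −0.020106 cm⁴
  hole 3: d = 4 cm → contributes −8.0626 cm⁴
Total I = 2031.9 cm⁴.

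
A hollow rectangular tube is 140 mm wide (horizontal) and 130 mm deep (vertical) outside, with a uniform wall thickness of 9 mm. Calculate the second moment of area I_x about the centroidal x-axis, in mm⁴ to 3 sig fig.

I_x ≈ 1.13 × 10⁷ mm⁴

Treat the section as a set of non-overlapping primitives; coordinates are from the bounding-box lower-left.
Outer rectangle: 140 × 130, A = 18 200 mm², y = 65 mm, Ī = 25 631 667 mm⁴.
Inner void (subtracted): 122 × 112, A = 13 664 mm², y = 65 mm, Ī = 14 283 435 mm⁴.
By symmetry the centroid is at mid-height, ȳ = 65 mm.
All pieces are centred on the centroidal x-axis, so I = ΣĪ (holes subtracted) = 11 348 232 mm⁴.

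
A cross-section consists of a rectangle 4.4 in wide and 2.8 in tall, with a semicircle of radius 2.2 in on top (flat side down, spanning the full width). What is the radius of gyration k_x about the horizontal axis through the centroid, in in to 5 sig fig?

Decompose the section into non-overlapping parts with the origin at the bottom-left of its bounding rectangle.
Rectangular body: 4.4 × 2.8, A = 12.32 in², y = 1.4 in, Ī = 8.049067 in⁴.
Semicircular cap: semicircle r = 2.2, A = 7.602654 in², y = 3.733709 in, Ī = 2.571123 in⁴.
Centroid: ȳ = ΣA·y / ΣA = 2.290563 in.
Transfer each piece to the horizontal axis through the centroid using Ī + A·d² with d = y − 2.290563:
  rectangular body: d = -0.8905632 in → contributes +17.82009 in⁴
  semicircular cap: d = 1.443146 in → contributes +18.40494 in⁴
Total I = 36.22503 in⁴.
Radius of gyration: k = √(I/A) = √(36.22503 / 19.92265) = 1.348437 in.

k_x ≈ 1.3484 in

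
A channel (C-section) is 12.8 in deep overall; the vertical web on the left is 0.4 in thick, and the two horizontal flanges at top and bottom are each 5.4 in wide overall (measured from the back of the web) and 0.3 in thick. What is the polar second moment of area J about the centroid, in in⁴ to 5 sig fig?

Treat the section as a set of non-overlapping primitives; coordinates are from the bounding-box lower-left.
Web: 0.4 × 12.8, A = 5.12 in², y = 6.4 in, Ī = 69.90507 in⁴.
Top flange (beyond web): 5 × 0.3, A = 1.5 in², y = 12.65 in, Ī = 0.01125 in⁴.
Bottom flange (beyond web): 5 × 0.3, A = 1.5 in², y = 0.15 in, Ī = 0.01125 in⁴.
By symmetry the centroid is at mid-height, ȳ = 6.4 in.
Transfer each piece to the centroidal x-axis using Ī + A·d² with d = y − 6.4:
  web: d = 0 in → contributes +69.90507 in⁴
  top flange (beyond web): d = 6.25 in → contributes +58.605 in⁴
  bottom flange (beyond web): d = -6.25 in → contributes +58.605 in⁴
Total I = 187.1151 in⁴.
For the y-axis: x̄ = 1.197537 in.
Repeating about the centroidal y-axis gives I_y = 20.10822 in⁴.
Polar second moment: J = I_x + I_y = 207.2233 in⁴.

J ≈ 207.22 in⁴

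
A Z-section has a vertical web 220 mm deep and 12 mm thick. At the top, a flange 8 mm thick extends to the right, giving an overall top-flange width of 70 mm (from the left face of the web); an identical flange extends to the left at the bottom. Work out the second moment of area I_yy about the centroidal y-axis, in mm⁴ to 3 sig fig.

I_yy ≈ 1.43 × 10⁶ mm⁴

Split into non-overlapping primitives; take the origin at the lower-left of the bounding box.
Web: 12 × 220, A = 2 640 mm², x = 64 mm, Ī = 31 680 mm⁴.
Top flange (beyond web): 58 × 8, A = 464 mm², x = 99 mm, Ī = 130 075 mm⁴.
Bottom flange (beyond web): 58 × 8, A = 464 mm², x = 29 mm, Ī = 130 075 mm⁴.
Centroid: x̄ = ΣA·x / ΣA = 64 mm.
Transfer each piece to the centroidal y-axis using Ī + A·d² with d = x − 64:
  web: d = 0 mm → contributes +31 680 mm⁴
  top flange (beyond web): d = 35 mm → contributes +698 475 mm⁴
  bottom flange (beyond web): d = -35 mm → contributes +698 475 mm⁴
Total I = 1 428 629 mm⁴.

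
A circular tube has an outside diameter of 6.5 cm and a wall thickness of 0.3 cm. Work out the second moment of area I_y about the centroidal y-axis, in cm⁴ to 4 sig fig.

Decompose the section into non-overlapping parts with the origin at the bottom-left of its bounding rectangle.
Outer circle: ⌀6.5, A = 33.1831 cm², x = 3.25 cm, Ī = 87.6241 cm⁴.
Bore (subtracted): ⌀5.9, A = 27.3397 cm², x = 3.25 cm, Ī = 59.481 cm⁴.
By symmetry the centroid is at mid-width, x̄ = 3.25 cm.
All pieces are centred on the centroidal y-axis, so I = ΣĪ (holes subtracted) = 28.1431 cm⁴.

I_y ≈ 28.14 cm⁴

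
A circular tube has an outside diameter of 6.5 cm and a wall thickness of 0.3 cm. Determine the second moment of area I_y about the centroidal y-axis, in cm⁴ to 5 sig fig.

I_y ≈ 28.143 cm⁴

Treat the section as a set of non-overlapping primitives; coordinates are from the bounding-box lower-left.
Outer circle: ⌀6.5, A = 33.18307 cm², x = 3.25 cm, Ī = 87.62405 cm⁴.
Bore (subtracted): ⌀5.9, A = 27.33971 cm², x = 3.25 cm, Ī = 59.48096 cm⁴.
By symmetry the centroid is at mid-width, x̄ = 3.25 cm.
All pieces are centred on the centroidal y-axis, so I = ΣĪ (holes subtracted) = 28.14309 cm⁴.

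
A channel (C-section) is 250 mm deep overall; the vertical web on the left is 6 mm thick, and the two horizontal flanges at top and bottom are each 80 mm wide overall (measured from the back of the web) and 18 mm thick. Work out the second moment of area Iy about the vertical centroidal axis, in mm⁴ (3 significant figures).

Iy ≈ 2.76 × 10⁶ mm⁴

Break the section into simple shapes (no overlaps), measuring from the bottom-left corner of the bounding box.
Web: 6 × 250, A = 1 500 mm², x = 3 mm, Ī = 4 500 mm⁴.
Top flange (beyond web): 74 × 18, A = 1 332 mm², x = 43 mm, Ī = 607 836 mm⁴.
Bottom flange (beyond web): 74 × 18, A = 1 332 mm², x = 43 mm, Ī = 607 836 mm⁴.
Centroid: x̄ = ΣA·x / ΣA = 28.591 mm.
Transfer each piece to the vertical centroidal axis using Ī + A·d² with d = x − 28.591:
  web: d = -25.591 mm → contributes +986 832 mm⁴
  top flange (beyond web): d = 14.409 mm → contributes +884 393 mm⁴
  bottom flange (beyond web): d = 14.409 mm → contributes +884 393 mm⁴
Total I = 2 755 619 mm⁴.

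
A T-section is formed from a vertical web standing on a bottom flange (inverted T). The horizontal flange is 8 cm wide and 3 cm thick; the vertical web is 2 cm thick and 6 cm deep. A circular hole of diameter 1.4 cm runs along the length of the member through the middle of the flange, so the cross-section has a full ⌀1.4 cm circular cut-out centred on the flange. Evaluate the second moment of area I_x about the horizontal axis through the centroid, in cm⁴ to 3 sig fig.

Break the section into simple shapes (no overlaps), measuring from the bottom-left corner of the bounding box.
Flange: 8 × 3, A = 24 cm², y = 1.5 cm, Ī = 18 cm⁴.
Web: 2 × 6, A = 12 cm², y = 6 cm, Ī = 36 cm⁴.
Hole (subtracted): ⌀1.4, A = 1.5394 cm², y = 1.5 cm, Ī = 0.18857 cm⁴.
Centroid: ȳ = ΣA·y / ΣA = 3.067 cm.
Transfer each piece to the horizontal axis through the centroid using Ī + A·d² with d = y − 3.067:
  flange: d = -1.567 cm → contributes +76.932 cm⁴
  web: d = 2.933 cm → contributes +139.23 cm⁴
  hole: d = -1.567 cm → contributes −3.9685 cm⁴
Total I = 212.19 cm⁴.

I_x ≈ 212 cm⁴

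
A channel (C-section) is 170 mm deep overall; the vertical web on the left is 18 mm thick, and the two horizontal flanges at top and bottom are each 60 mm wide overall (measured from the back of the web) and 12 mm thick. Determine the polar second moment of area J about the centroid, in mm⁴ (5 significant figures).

J ≈ 1.4586 × 10⁷ mm⁴

Break the section into simple shapes (no overlaps), measuring from the bottom-left corner of the bounding box.
Web: 18 × 170, A = 3 060 mm², y = 85 mm, Ī = 7 369 500 mm⁴.
Top flange (beyond web): 42 × 12, A = 504 mm², y = 164 mm, Ī = 6 048 mm⁴.
Bottom flange (beyond web): 42 × 12, A = 504 mm², y = 6 mm, Ī = 6 048 mm⁴.
By symmetry the centroid is at mid-height, ȳ = 85 mm.
Transfer each piece to the centroidal x-axis using Ī + A·d² with d = y − 85:
  web: d = 0 mm → contributes +7 369 500 mm⁴
  top flange (beyond web): d = 79 mm → contributes +3 151 512 mm⁴
  bottom flange (beyond web): d = -79 mm → contributes +3 151 512 mm⁴
Total I = 13 672 524 mm⁴.
For the y-axis: x̄ = 16.43363 mm.
Repeating about the centroidal y-axis gives I_y = 913203.1 mm⁴.
Polar second moment: J = I_x + I_y = 14 585 727 mm⁴.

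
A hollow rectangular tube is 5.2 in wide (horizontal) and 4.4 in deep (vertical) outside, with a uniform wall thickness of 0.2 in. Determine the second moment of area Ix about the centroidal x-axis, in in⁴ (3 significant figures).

Treat the section as a set of non-overlapping primitives; coordinates are from the bounding-box lower-left.
Outer rectangle: 5.2 × 4.4, A = 22.88 in², y = 2.2 in, Ī = 36.913 in⁴.
Inner void (subtracted): 4.8 × 4, A = 19.2 in², y = 2.2 in, Ī = 25.6 in⁴.
By symmetry the centroid is at mid-height, ȳ = 2.2 in.
All pieces are centred on the centroidal x-axis, so I = ΣĪ (holes subtracted) = 11.313 in⁴.

Ix ≈ 11.3 in⁴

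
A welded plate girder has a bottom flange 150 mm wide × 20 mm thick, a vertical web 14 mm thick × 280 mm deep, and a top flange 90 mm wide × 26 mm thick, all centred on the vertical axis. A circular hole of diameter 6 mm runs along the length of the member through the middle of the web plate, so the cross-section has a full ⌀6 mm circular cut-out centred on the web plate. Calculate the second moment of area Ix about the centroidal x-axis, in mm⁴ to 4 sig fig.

Split into non-overlapping primitives; take the origin at the lower-left of the bounding box.
Bottom plate: 150 × 20, A = 3 000 mm², y = 10 mm, Ī = 100 000 mm⁴.
Web plate: 14 × 280, A = 3 920 mm², y = 160 mm, Ī = 25 610 667 mm⁴.
Top plate: 90 × 26, A = 2 340 mm², y = 313 mm, Ī = 131 820 mm⁴.
Hole (subtracted): ⌀6, A = 28.2743 mm², y = 160 mm, Ī = 63.6173 mm⁴.
Centroid: ȳ = ΣA·y / ΣA = 150.037 mm.
Transfer each piece to the centroidal x-axis using Ī + A·d² with d = y − 150.037:
  bottom plate: d = -140.037 mm → contributes +58 930 691 mm⁴
  web plate: d = 9.96347 mm → contributes +25 999 808 mm⁴
  top plate: d = 162.963 mm → contributes +62 275 415 mm⁴
  hole: d = 9.96347 mm → contributes −2870.43 mm⁴
Total I = 147 203 043 mm⁴.

Ix ≈ 1.472 × 10⁸ mm⁴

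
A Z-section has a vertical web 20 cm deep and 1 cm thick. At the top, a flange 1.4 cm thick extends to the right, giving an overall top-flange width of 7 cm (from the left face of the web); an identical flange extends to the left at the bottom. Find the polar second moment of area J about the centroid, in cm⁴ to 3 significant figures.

Treat the section as a set of non-overlapping primitives; coordinates are from the bounding-box lower-left.
Web: 1 × 20, A = 20 cm², y = 10 cm, Ī = 666.67 cm⁴.
Top flange (beyond web): 6 × 1.4, A = 8.4 cm², y = 19.3 cm, Ī = 1.372 cm⁴.
Bottom flange (beyond web): 6 × 1.4, A = 8.4 cm², y = 0.7 cm, Ī = 1.372 cm⁴.
Centroid: ȳ = ΣA·y / ΣA = 10 cm.
Transfer each piece to the centroidal x-axis using Ī + A·d² with d = y − 10:
  web: d = 0 cm → contributes +666.67 cm⁴
  top flange (beyond web): d = 9.3 cm → contributes +727.89 cm⁴
  bottom flange (beyond web): d = -9.3 cm → contributes +727.89 cm⁴
Total I = 2122.4 cm⁴.
For the y-axis: x̄ = 6.5 cm.
Repeating about the centroidal y-axis gives I_y = 257.87 cm⁴.
Polar second moment: J = I_x + I_y = 2380.3 cm⁴.

J ≈ 2380 cm⁴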